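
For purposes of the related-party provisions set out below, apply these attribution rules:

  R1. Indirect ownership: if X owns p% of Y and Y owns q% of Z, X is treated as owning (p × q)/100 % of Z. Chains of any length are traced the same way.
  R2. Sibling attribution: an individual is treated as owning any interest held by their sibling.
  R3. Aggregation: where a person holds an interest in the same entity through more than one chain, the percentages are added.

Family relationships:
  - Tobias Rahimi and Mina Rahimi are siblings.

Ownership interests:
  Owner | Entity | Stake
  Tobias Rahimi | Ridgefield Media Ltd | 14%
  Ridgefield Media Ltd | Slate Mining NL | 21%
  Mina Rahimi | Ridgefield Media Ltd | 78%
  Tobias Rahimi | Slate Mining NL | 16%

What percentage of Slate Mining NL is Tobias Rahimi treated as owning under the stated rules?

By sibling attribution (R2), Tobias Rahimi is treated as also owning Mina Rahimi's interest in Ridgefield Media Ltd, giving 14% + 78% = 92%.
Chain via Ridgefield Media Ltd (R1): 92% × 21% = 19.32% of Slate Mining NL.
Direct interest in Slate Mining NL: 16%.
Aggregating (R3): 19.32% + 16% = 35.32%.

35.32%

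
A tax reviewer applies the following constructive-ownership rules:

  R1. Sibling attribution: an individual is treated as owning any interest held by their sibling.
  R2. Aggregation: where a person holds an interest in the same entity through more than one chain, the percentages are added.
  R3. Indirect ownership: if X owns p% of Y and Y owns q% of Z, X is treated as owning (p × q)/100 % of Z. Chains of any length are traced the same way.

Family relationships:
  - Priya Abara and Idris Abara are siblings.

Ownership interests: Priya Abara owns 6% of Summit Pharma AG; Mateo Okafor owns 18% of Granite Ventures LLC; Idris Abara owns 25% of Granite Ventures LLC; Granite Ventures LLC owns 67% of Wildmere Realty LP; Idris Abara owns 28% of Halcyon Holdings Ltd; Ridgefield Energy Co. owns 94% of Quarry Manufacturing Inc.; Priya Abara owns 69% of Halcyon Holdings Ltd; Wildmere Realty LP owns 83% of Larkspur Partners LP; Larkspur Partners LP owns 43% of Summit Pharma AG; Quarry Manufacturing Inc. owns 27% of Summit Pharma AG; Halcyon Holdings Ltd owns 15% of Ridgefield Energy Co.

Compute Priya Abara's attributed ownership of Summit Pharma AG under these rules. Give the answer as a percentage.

By sibling attribution (R1), Priya Abara is treated as also owning Idris Abara's interest in Halcyon Holdings Ltd, giving 69% + 28% = 97%.
By sibling attribution (R1), Priya Abara is treated as owning Idris Abara's 25% interest in Granite Ventures LLC.
Chain via Halcyon Holdings Ltd → Ridgefield Energy Co. → Quarry Manufacturing Inc. (R3): 97% × 15% × 94% × 27% = 3.69279% of Summit Pharma AG.
Direct interest in Summit Pharma AG: 6%.
Chain via Granite Ventures LLC → Wildmere Realty LP → Larkspur Partners LP (R3): 25% × 67% × 83% × 43% = 5.978075% of Summit Pharma AG.
Aggregating (R2): 3.69279% + 6% + 5.978075% = 15.670865%.

15.670865%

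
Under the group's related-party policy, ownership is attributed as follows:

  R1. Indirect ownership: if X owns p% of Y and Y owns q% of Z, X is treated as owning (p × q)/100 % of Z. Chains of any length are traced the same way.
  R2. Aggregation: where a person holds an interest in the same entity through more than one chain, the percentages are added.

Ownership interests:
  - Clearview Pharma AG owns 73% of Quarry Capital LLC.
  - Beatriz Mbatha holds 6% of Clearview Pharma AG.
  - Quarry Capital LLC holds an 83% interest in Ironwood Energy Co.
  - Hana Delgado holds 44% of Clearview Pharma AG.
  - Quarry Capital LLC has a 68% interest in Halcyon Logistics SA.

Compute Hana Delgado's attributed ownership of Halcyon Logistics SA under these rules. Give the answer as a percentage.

21.8416%

Chain via Clearview Pharma AG → Quarry Capital LLC (R1): 44% × 73% × 68% = 21.8416% of Halcyon Logistics SA.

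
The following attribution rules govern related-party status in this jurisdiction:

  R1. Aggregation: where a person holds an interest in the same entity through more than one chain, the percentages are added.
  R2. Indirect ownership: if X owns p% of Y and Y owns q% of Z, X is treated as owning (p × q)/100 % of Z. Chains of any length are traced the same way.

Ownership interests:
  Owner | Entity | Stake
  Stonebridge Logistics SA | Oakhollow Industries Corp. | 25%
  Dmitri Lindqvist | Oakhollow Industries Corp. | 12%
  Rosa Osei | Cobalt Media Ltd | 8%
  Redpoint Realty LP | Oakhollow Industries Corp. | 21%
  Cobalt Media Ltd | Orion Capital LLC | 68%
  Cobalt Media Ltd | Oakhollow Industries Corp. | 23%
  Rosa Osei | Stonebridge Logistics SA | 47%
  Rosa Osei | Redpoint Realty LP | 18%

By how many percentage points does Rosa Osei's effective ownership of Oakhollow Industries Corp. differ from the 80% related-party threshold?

62.63

Chain via Redpoint Realty LP (R2): 18% × 21% = 3.78% of Oakhollow Industries Corp.
Chain via Stonebridge Logistics SA (R2): 47% × 25% = 11.75% of Oakhollow Industries Corp.
Chain via Cobalt Media Ltd (R2): 8% × 23% = 1.84% of Oakhollow Industries Corp.
Aggregating (R1): 3.78% + 11.75% + 1.84% = 17.37%.
17.37% falls short of the 80% threshold by 62.63 percentage points.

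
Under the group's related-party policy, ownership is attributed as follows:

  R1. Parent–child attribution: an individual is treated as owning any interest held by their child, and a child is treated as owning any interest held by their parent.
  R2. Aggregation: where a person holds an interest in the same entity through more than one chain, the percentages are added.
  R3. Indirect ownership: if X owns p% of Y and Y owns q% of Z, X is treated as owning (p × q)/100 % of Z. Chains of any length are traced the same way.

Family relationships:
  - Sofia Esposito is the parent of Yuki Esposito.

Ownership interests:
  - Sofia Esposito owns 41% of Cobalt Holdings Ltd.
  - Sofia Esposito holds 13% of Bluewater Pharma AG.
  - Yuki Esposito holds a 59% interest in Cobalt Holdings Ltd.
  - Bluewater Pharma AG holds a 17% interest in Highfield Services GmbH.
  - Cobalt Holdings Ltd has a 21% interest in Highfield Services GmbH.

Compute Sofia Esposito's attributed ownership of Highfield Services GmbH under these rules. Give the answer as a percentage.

By parent–child attribution (R1), Sofia Esposito is treated as also owning Yuki Esposito's interest in Cobalt Holdings Ltd, giving 41% + 59% = 100%.
Chain via Cobalt Holdings Ltd (R3): 100% × 21% = 21% of Highfield Services GmbH.
Chain via Bluewater Pharma AG (R3): 13% × 17% = 2.21% of Highfield Services GmbH.
Aggregating (R2): 21% + 2.21% = 23.21%.

23.21%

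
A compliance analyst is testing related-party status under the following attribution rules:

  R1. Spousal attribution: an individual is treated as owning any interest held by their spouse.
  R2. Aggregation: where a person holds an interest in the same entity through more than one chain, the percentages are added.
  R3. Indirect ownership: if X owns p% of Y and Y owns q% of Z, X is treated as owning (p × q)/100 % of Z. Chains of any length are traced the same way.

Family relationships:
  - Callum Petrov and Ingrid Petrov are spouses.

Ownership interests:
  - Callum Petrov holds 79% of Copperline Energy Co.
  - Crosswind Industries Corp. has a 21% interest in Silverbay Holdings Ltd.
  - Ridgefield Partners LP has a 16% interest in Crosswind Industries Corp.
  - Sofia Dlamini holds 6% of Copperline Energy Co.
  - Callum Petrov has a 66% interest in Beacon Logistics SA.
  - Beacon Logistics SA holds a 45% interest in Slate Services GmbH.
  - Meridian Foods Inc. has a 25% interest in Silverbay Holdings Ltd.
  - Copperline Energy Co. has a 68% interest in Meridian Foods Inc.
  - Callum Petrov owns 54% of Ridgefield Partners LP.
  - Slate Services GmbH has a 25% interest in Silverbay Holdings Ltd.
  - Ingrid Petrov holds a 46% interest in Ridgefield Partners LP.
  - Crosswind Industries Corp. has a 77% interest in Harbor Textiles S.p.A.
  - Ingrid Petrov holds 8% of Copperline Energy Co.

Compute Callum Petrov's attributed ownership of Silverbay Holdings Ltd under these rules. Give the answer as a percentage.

25.575%

By spousal attribution (R1), Callum Petrov is treated as also owning Ingrid Petrov's interest in Copperline Energy Co, giving 79% + 8% = 87%.
By spousal attribution (R1), Callum Petrov is treated as also owning Ingrid Petrov's interest in Ridgefield Partners LP, giving 54% + 46% = 100%.
Chain via Copperline Energy Co. → Meridian Foods Inc. (R3): 87% × 68% × 25% = 14.79% of Silverbay Holdings Ltd.
Chain via Beacon Logistics SA → Slate Services GmbH (R3): 66% × 45% × 25% = 7.425% of Silverbay Holdings Ltd.
Chain via Ridgefield Partners LP → Crosswind Industries Corp. (R3): 100% × 16% × 21% = 3.36% of Silverbay Holdings Ltd.
Aggregating (R2): 14.79% + 7.425% + 3.36% = 25.575%.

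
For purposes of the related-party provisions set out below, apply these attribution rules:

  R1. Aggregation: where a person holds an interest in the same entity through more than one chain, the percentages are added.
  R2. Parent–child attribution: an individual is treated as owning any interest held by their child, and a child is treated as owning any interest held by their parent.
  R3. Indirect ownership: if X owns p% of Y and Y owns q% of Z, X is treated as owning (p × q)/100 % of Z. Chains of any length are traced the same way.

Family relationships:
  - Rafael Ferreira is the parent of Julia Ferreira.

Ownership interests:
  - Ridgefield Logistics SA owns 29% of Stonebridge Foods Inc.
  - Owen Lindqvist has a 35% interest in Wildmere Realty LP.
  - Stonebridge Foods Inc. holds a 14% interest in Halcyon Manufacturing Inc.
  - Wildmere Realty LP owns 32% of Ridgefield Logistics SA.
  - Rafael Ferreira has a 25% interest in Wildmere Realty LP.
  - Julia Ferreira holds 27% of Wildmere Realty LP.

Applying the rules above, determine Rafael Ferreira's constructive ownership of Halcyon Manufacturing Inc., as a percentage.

By parent–child attribution (R2), Rafael Ferreira is treated as also owning Julia Ferreira's interest in Wildmere Realty LP, giving 25% + 27% = 52%.
Chain via Wildmere Realty LP → Ridgefield Logistics SA → Stonebridge Foods Inc. (R3): 52% × 32% × 29% × 14% = 0.675584% of Halcyon Manufacturing Inc.

0.675584%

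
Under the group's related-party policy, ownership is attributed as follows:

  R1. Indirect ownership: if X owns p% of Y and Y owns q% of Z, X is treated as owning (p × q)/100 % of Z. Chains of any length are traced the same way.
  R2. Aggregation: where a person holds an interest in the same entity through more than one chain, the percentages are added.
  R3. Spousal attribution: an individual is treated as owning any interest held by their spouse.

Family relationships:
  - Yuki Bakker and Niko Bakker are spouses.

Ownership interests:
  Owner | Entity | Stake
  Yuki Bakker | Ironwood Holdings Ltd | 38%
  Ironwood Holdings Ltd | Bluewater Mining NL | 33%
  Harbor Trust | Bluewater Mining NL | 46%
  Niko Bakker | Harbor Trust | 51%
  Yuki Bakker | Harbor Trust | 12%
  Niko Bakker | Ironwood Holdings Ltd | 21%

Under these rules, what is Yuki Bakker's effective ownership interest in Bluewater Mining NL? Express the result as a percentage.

By spousal attribution (R3), Yuki Bakker is treated as also owning Niko Bakker's interest in Ironwood Holdings Ltd, giving 38% + 21% = 59%.
By spousal attribution (R3), Yuki Bakker is treated as also owning Niko Bakker's interest in Harbor Trust, giving 12% + 51% = 63%.
Chain via Ironwood Holdings Ltd (R1): 59% × 33% = 19.47% of Bluewater Mining NL.
Chain via Harbor Trust (R1): 63% × 46% = 28.98% of Bluewater Mining NL.
Aggregating (R2): 19.47% + 28.98% = 48.45%.

48.45%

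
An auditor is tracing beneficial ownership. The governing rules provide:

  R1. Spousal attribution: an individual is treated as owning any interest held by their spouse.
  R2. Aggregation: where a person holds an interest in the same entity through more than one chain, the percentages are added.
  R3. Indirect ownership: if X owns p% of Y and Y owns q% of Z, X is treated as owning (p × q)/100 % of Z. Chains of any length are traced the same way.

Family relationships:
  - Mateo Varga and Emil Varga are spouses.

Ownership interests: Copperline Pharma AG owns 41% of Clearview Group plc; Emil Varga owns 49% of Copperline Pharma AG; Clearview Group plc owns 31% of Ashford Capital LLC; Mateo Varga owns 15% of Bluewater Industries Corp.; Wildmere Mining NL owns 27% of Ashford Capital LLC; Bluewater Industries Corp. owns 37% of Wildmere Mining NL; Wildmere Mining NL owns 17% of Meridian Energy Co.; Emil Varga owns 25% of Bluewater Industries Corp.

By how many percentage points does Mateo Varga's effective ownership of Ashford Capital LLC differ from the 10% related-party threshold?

By spousal attribution (R1), Mateo Varga is treated as also owning Emil Varga's interest in Bluewater Industries Corp, giving 15% + 25% = 40%.
By spousal attribution (R1), Mateo Varga is treated as owning Emil Varga's 49% interest in Copperline Pharma AG.
Chain via Bluewater Industries Corp. → Wildmere Mining NL (R3): 40% × 37% × 27% = 3.996% of Ashford Capital LLC.
Chain via Copperline Pharma AG → Clearview Group plc (R3): 49% × 41% × 31% = 6.2279% of Ashford Capital LLC.
Aggregating (R2): 3.996% + 6.2279% = 10.2239%.
10.2239% exceeds the 10% threshold by 0.2239 percentage points.

0.2239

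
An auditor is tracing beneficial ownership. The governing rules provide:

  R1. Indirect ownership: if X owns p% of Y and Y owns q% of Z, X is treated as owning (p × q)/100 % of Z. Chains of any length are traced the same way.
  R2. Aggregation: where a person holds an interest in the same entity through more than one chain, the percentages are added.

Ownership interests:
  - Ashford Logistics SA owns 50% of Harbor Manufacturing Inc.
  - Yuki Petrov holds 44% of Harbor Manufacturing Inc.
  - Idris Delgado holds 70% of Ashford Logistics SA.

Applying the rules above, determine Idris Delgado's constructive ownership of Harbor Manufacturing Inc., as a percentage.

Chain via Ashford Logistics SA (R1): 70% × 50% = 35% of Harbor Manufacturing Inc.

35%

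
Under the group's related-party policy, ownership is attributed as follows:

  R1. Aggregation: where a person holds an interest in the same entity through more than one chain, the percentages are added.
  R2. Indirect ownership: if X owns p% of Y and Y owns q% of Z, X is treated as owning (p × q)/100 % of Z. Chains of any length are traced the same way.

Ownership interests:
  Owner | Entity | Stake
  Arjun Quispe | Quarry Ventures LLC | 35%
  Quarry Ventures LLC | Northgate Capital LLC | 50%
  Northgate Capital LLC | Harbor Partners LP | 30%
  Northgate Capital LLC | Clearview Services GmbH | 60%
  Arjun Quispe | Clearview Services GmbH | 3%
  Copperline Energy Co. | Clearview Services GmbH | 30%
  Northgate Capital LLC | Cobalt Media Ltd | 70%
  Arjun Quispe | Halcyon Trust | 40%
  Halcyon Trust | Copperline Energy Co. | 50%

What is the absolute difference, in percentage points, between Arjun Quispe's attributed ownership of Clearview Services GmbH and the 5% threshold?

14.5

Chain via Quarry Ventures LLC → Northgate Capital LLC (R2): 35% × 50% × 60% = 10.5% of Clearview Services GmbH.
Chain via Halcyon Trust → Copperline Energy Co. (R2): 40% × 50% × 30% = 6% of Clearview Services GmbH.
Direct interest in Clearview Services GmbH: 3%.
Aggregating (R1): 10.5% + 6% + 3% = 19.5%.
19.5% exceeds the 5% threshold by 14.5 percentage points.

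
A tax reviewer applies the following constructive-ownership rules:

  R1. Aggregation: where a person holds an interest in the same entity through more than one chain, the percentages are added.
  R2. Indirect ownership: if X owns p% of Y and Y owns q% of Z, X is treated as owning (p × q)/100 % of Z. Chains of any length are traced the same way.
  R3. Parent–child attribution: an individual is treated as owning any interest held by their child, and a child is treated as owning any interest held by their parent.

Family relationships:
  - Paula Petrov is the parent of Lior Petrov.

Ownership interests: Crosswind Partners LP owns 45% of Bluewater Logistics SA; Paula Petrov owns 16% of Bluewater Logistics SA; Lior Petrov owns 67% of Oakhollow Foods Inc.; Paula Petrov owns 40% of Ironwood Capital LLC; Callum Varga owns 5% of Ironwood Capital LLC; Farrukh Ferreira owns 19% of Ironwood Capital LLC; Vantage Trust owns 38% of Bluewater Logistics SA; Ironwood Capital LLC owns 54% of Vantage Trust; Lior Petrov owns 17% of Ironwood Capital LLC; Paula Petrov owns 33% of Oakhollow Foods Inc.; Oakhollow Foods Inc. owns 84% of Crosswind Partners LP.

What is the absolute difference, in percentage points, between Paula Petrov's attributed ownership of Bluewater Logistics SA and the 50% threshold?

15.4964

By parent–child attribution (R3), Paula Petrov is treated as also owning Lior Petrov's interest in Oakhollow Foods Inc, giving 33% + 67% = 100%.
By parent–child attribution (R3), Paula Petrov is treated as also owning Lior Petrov's interest in Ironwood Capital LLC, giving 40% + 17% = 57%.
Chain via Oakhollow Foods Inc. → Crosswind Partners LP (R2): 100% × 84% × 45% = 37.8% of Bluewater Logistics SA.
Chain via Ironwood Capital LLC → Vantage Trust (R2): 57% × 54% × 38% = 11.6964% of Bluewater Logistics SA.
Direct interest in Bluewater Logistics SA: 16%.
Aggregating (R1): 37.8% + 11.6964% + 16% = 65.4964%.
65.4964% exceeds the 50% threshold by 15.4964 percentage points.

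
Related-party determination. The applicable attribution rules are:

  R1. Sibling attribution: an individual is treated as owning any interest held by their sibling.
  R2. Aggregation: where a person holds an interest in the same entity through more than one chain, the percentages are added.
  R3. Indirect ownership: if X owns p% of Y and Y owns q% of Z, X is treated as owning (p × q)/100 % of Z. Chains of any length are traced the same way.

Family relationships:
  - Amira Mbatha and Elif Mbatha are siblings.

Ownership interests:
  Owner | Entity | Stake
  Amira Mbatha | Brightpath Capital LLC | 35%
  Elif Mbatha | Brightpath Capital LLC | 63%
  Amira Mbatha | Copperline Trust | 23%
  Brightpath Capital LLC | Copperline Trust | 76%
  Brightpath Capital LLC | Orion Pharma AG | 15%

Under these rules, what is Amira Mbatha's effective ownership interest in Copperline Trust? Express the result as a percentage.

97.48%

By sibling attribution (R1), Amira Mbatha is treated as also owning Elif Mbatha's interest in Brightpath Capital LLC, giving 35% + 63% = 98%.
Chain via Brightpath Capital LLC (R3): 98% × 76% = 74.48% of Copperline Trust.
Direct interest in Copperline Trust: 23%.
Aggregating (R2): 74.48% + 23% = 97.48%.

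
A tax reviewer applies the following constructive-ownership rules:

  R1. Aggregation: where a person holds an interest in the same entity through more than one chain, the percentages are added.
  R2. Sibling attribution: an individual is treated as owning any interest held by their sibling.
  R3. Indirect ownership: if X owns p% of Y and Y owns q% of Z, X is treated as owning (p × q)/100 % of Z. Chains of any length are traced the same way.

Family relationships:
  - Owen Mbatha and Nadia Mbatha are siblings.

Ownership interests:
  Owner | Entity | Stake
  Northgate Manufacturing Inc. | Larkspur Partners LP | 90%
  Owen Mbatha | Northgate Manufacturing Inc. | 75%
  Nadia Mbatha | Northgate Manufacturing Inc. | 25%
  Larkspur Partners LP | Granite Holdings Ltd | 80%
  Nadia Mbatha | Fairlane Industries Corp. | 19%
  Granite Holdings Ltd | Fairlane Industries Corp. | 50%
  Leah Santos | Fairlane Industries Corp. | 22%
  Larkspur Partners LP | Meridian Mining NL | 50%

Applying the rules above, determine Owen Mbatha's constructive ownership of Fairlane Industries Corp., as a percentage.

55%

By sibling attribution (R2), Owen Mbatha is treated as also owning Nadia Mbatha's interest in Northgate Manufacturing Inc, giving 75% + 25% = 100%.
By sibling attribution (R2), Owen Mbatha is treated as owning Nadia Mbatha's 19% interest in Fairlane Industries Corp.
Chain via Northgate Manufacturing Inc. → Larkspur Partners LP → Granite Holdings Ltd (R3): 100% × 90% × 80% × 50% = 36% of Fairlane Industries Corp.
Direct interest in Fairlane Industries Corp: 19%.
Aggregating (R1): 36% + 19% = 55%.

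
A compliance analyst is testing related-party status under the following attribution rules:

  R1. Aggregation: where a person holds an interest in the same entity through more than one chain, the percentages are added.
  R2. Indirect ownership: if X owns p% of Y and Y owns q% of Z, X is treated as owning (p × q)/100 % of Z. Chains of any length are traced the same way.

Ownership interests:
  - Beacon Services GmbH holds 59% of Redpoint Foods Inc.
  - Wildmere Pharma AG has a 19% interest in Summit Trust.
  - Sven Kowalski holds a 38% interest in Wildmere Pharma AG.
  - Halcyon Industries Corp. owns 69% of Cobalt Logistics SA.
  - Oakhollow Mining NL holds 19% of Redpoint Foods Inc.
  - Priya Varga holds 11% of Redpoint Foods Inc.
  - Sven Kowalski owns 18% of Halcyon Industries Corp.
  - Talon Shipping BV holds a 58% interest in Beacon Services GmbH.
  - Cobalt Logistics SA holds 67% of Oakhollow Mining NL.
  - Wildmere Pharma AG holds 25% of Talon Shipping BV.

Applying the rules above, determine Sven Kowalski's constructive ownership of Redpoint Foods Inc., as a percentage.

4.831966%

Chain via Halcyon Industries Corp. → Cobalt Logistics SA → Oakhollow Mining NL (R2): 18% × 69% × 67% × 19% = 1.581066% of Redpoint Foods Inc.
Chain via Wildmere Pharma AG → Talon Shipping BV → Beacon Services GmbH (R2): 38% × 25% × 58% × 59% = 3.2509% of Redpoint Foods Inc.
Aggregating (R1): 1.581066% + 3.2509% = 4.831966%.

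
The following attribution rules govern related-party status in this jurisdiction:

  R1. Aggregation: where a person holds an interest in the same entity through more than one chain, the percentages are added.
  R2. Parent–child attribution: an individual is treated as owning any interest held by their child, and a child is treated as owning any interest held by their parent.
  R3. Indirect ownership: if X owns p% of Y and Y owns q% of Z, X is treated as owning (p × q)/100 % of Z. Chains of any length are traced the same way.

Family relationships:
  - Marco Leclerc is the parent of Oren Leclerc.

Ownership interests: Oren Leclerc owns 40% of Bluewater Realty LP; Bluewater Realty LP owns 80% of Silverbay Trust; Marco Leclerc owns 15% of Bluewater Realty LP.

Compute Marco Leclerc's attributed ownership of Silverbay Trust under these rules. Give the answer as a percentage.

44%

By parent–child attribution (R2), Marco Leclerc is treated as also owning Oren Leclerc's interest in Bluewater Realty LP, giving 15% + 40% = 55%.
Chain via Bluewater Realty LP (R3): 55% × 80% = 44% of Silverbay Trust.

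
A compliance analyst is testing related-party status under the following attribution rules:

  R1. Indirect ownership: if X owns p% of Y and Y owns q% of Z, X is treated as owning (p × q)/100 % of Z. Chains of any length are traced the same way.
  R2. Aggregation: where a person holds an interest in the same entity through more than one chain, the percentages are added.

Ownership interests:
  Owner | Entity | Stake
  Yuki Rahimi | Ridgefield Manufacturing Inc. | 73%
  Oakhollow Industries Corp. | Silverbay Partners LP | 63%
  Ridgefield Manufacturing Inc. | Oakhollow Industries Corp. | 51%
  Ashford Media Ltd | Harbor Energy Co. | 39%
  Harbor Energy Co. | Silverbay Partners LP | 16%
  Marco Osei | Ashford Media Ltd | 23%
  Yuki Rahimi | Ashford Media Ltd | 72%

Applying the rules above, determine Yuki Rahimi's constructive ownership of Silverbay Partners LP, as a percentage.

27.9477%

Chain via Ashford Media Ltd → Harbor Energy Co. (R1): 72% × 39% × 16% = 4.4928% of Silverbay Partners LP.
Chain via Ridgefield Manufacturing Inc. → Oakhollow Industries Corp. (R1): 73% × 51% × 63% = 23.4549% of Silverbay Partners LP.
Aggregating (R2): 4.4928% + 23.4549% = 27.9477%.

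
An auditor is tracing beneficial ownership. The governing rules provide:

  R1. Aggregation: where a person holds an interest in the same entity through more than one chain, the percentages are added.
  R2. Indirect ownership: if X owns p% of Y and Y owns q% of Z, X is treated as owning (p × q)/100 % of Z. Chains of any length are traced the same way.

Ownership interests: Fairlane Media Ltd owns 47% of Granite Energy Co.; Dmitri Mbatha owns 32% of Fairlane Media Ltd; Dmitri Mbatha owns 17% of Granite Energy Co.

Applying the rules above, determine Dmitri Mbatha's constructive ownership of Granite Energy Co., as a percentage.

Chain via Fairlane Media Ltd (R2): 32% × 47% = 15.04% of Granite Energy Co.
Direct interest in Granite Energy Co: 17%.
Aggregating (R1): 15.04% + 17% = 32.04%.

32.04%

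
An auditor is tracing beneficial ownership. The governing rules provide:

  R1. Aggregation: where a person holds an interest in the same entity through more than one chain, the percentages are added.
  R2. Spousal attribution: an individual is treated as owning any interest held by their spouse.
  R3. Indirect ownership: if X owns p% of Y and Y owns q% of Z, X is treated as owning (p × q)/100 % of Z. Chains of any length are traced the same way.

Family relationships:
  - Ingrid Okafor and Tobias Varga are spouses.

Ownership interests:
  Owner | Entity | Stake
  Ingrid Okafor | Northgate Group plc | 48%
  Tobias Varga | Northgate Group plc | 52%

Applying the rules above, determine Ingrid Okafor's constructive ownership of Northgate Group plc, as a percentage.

By spousal attribution (R2), Ingrid Okafor is treated as also owning Tobias Varga's interest in Northgate Group plc, giving 48% + 52% = 100%.
Direct interest in Northgate Group plc: 100%.

100%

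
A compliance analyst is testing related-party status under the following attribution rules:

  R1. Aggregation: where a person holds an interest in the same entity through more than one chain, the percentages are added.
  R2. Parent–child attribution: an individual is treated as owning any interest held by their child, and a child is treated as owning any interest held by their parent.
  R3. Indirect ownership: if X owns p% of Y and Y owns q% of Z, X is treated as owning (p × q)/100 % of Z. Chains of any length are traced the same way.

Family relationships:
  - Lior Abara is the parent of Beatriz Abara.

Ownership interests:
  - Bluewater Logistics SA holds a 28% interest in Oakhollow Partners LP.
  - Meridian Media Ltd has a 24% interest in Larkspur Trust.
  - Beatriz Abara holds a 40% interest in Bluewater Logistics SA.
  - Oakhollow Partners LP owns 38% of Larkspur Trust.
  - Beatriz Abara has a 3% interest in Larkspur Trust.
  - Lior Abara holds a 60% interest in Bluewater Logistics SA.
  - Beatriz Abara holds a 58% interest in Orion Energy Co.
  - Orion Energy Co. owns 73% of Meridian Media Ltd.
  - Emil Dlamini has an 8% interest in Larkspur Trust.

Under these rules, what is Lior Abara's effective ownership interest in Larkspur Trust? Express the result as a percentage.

By parent–child attribution (R2), Lior Abara is treated as also owning Beatriz Abara's interest in Bluewater Logistics SA, giving 60% + 40% = 100%.
By parent–child attribution (R2), Lior Abara is treated as owning Beatriz Abara's 58% interest in Orion Energy Co.
By parent–child attribution (R2), Lior Abara is treated as owning Beatriz Abara's 3% interest in Larkspur Trust.
Chain via Bluewater Logistics SA → Oakhollow Partners LP (R3): 100% × 28% × 38% = 10.64% of Larkspur Trust.
Chain via Orion Energy Co. → Meridian Media Ltd (R3): 58% × 73% × 24% = 10.1616% of Larkspur Trust.
Direct interest in Larkspur Trust: 3%.
Aggregating (R1): 10.64% + 10.1616% + 3% = 23.8016%.

23.8016%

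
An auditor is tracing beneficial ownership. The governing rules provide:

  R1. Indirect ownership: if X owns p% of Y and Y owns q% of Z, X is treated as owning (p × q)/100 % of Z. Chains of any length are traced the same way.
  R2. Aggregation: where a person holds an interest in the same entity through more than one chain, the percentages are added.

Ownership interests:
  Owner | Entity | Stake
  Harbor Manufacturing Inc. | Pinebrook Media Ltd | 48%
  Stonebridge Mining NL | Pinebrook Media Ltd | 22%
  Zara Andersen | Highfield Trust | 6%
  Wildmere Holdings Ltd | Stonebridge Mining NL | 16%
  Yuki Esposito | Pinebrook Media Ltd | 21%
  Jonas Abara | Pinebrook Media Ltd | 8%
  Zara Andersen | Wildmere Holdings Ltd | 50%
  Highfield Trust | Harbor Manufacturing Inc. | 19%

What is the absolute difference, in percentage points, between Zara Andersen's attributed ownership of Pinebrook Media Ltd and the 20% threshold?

17.6928

Chain via Wildmere Holdings Ltd → Stonebridge Mining NL (R1): 50% × 16% × 22% = 1.76% of Pinebrook Media Ltd.
Chain via Highfield Trust → Harbor Manufacturing Inc. (R1): 6% × 19% × 48% = 0.5472% of Pinebrook Media Ltd.
Aggregating (R2): 1.76% + 0.5472% = 2.3072%.
2.3072% falls short of the 20% threshold by 17.6928 percentage points.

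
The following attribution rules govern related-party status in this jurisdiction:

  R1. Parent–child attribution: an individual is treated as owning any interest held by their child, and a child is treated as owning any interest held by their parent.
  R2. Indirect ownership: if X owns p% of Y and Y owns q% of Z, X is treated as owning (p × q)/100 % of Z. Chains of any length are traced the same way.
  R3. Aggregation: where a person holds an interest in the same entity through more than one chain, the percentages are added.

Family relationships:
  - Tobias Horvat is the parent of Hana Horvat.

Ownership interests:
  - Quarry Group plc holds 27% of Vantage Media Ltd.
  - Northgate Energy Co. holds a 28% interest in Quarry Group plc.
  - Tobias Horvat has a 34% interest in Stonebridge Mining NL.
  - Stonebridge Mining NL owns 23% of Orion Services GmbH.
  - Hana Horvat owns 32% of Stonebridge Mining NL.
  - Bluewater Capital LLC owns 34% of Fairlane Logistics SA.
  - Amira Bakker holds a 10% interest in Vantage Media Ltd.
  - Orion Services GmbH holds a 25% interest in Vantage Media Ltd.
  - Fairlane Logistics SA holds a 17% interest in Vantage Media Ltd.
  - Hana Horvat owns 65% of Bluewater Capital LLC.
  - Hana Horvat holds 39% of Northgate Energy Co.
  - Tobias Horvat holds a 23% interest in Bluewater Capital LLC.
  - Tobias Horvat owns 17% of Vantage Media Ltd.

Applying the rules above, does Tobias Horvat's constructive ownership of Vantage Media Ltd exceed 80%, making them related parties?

No

By parent–child attribution (R1), Tobias Horvat is treated as also owning Hana Horvat's interest in Bluewater Capital LLC, giving 23% + 65% = 88%.
By parent–child attribution (R1), Tobias Horvat is treated as also owning Hana Horvat's interest in Stonebridge Mining NL, giving 34% + 32% = 66%.
By parent–child attribution (R1), Tobias Horvat is treated as owning Hana Horvat's 39% interest in Northgate Energy Co.
Chain via Bluewater Capital LLC → Fairlane Logistics SA (R2): 88% × 34% × 17% = 5.0864% of Vantage Media Ltd.
Chain via Stonebridge Mining NL → Orion Services GmbH (R2): 66% × 23% × 25% = 3.795% of Vantage Media Ltd.
Direct interest in Vantage Media Ltd: 17%.
Chain via Northgate Energy Co. → Quarry Group plc (R2): 39% × 28% × 27% = 2.9484% of Vantage Media Ltd.
Aggregating (R3): 5.0864% + 3.795% + 17% + 2.9484% = 28.8298%.
28.8298% does not exceed the 80% threshold, so Tobias is not a related party to Vantage Media Ltd.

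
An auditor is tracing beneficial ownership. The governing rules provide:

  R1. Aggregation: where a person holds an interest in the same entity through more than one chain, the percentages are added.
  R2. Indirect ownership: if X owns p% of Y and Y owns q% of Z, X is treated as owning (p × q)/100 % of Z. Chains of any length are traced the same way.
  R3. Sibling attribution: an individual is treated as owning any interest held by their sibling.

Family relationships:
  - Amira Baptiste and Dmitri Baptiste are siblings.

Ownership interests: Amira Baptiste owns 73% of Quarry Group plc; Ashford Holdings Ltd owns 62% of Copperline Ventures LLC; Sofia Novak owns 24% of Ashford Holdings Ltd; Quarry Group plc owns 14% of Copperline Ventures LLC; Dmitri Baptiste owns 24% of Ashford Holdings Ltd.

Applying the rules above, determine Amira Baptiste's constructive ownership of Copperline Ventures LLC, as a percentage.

By sibling attribution (R3), Amira Baptiste is treated as owning Dmitri Baptiste's 24% interest in Ashford Holdings Ltd.
Chain via Quarry Group plc (R2): 73% × 14% = 10.22% of Copperline Ventures LLC.
Chain via Ashford Holdings Ltd (R2): 24% × 62% = 14.88% of Copperline Ventures LLC.
Aggregating (R1): 10.22% + 14.88% = 25.1%.

25.1%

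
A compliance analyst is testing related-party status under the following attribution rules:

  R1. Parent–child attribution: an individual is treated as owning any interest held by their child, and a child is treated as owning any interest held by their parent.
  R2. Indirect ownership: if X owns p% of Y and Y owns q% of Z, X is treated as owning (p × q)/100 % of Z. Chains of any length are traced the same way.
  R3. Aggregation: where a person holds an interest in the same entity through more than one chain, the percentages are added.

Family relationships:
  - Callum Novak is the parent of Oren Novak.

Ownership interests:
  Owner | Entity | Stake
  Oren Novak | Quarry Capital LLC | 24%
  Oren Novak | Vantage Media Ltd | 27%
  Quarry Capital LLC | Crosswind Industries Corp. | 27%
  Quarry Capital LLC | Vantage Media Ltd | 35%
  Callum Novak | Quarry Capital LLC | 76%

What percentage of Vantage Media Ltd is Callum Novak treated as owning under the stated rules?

62%

By parent–child attribution (R1), Callum Novak is treated as also owning Oren Novak's interest in Quarry Capital LLC, giving 76% + 24% = 100%.
By parent–child attribution (R1), Callum Novak is treated as owning Oren Novak's 27% interest in Vantage Media Ltd.
Chain via Quarry Capital LLC (R2): 100% × 35% = 35% of Vantage Media Ltd.
Direct interest in Vantage Media Ltd: 27%.
Aggregating (R3): 35% + 27% = 62%.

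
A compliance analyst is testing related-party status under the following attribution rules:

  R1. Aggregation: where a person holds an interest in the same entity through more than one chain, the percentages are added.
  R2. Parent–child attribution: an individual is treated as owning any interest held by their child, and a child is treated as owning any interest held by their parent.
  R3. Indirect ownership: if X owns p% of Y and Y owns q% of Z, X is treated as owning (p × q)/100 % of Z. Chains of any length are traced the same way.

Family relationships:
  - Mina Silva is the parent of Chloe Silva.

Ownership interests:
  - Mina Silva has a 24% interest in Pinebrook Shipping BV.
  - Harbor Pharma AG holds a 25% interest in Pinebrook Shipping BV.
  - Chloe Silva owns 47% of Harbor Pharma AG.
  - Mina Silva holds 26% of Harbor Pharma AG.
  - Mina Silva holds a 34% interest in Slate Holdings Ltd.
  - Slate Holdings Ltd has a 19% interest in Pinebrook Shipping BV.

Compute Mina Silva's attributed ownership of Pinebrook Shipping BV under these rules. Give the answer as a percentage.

48.71%

By parent–child attribution (R2), Mina Silva is treated as also owning Chloe Silva's interest in Harbor Pharma AG, giving 26% + 47% = 73%.
Chain via Slate Holdings Ltd (R3): 34% × 19% = 6.46% of Pinebrook Shipping BV.
Chain via Harbor Pharma AG (R3): 73% × 25% = 18.25% of Pinebrook Shipping BV.
Direct interest in Pinebrook Shipping BV: 24%.
Aggregating (R1): 6.46% + 18.25% + 24% = 48.71%.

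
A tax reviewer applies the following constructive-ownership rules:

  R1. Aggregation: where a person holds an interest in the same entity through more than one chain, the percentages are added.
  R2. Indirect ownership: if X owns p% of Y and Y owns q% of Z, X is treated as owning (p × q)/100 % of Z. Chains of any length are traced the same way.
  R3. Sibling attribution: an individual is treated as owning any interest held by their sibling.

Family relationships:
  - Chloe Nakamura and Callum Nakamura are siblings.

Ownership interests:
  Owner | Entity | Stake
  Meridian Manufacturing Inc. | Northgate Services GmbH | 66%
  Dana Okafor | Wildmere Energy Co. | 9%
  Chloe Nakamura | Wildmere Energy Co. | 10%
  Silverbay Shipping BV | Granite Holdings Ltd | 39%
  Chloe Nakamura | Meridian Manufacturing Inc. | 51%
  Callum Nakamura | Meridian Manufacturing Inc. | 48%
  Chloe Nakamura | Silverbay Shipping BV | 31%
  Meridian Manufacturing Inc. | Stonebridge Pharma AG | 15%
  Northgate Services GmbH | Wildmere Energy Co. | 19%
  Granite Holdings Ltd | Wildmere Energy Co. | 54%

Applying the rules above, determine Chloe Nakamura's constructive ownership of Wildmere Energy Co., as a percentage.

28.9432%

By sibling attribution (R3), Chloe Nakamura is treated as also owning Callum Nakamura's interest in Meridian Manufacturing Inc, giving 51% + 48% = 99%.
Chain via Silverbay Shipping BV → Granite Holdings Ltd (R2): 31% × 39% × 54% = 6.5286% of Wildmere Energy Co.
Chain via Meridian Manufacturing Inc. → Northgate Services GmbH (R2): 99% × 66% × 19% = 12.4146% of Wildmere Energy Co.
Direct interest in Wildmere Energy Co: 10%.
Aggregating (R1): 6.5286% + 12.4146% + 10% = 28.9432%.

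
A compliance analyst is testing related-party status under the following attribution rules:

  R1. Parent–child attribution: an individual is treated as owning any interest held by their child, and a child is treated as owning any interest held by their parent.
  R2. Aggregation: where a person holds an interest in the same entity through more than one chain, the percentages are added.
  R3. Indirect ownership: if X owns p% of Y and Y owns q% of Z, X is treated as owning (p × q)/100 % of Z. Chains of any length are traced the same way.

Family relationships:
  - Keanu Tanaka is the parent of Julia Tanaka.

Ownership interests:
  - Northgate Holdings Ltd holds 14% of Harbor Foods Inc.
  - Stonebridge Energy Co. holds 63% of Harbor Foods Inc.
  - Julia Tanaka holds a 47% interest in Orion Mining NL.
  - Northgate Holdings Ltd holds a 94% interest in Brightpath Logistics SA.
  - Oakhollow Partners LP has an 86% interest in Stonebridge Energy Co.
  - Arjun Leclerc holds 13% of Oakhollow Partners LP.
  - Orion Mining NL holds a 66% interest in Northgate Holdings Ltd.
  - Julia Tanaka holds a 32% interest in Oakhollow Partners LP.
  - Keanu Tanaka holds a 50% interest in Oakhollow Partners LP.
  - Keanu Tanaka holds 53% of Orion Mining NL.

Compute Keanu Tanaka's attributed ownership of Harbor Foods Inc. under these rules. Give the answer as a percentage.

53.6676%

By parent–child attribution (R1), Keanu Tanaka is treated as also owning Julia Tanaka's interest in Orion Mining NL, giving 53% + 47% = 100%.
By parent–child attribution (R1), Keanu Tanaka is treated as also owning Julia Tanaka's interest in Oakhollow Partners LP, giving 50% + 32% = 82%.
Chain via Orion Mining NL → Northgate Holdings Ltd (R3): 100% × 66% × 14% = 9.24% of Harbor Foods Inc.
Chain via Oakhollow Partners LP → Stonebridge Energy Co. (R3): 82% × 86% × 63% = 44.4276% of Harbor Foods Inc.
Aggregating (R2): 9.24% + 44.4276% = 53.6676%.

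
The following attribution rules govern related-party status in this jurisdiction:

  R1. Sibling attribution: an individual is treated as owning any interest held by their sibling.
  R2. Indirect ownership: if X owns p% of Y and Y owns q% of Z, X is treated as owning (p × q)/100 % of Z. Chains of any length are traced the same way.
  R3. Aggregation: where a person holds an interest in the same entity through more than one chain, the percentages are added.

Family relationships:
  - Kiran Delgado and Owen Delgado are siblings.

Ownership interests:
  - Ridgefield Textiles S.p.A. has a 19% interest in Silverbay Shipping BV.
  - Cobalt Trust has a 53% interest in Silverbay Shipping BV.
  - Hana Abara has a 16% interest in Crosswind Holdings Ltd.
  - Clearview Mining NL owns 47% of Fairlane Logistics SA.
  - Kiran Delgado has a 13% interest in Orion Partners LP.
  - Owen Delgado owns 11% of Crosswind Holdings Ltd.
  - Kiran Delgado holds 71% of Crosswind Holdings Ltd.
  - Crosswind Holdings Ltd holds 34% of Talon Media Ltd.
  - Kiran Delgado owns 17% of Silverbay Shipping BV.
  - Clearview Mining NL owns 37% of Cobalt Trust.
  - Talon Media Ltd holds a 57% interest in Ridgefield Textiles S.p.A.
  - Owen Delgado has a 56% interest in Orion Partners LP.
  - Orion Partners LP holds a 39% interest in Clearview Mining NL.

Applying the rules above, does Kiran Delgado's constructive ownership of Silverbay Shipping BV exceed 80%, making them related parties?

No

By sibling attribution (R1), Kiran Delgado is treated as also owning Owen Delgado's interest in Crosswind Holdings Ltd, giving 71% + 11% = 82%.
By sibling attribution (R1), Kiran Delgado is treated as also owning Owen Delgado's interest in Orion Partners LP, giving 13% + 56% = 69%.
Chain via Crosswind Holdings Ltd → Talon Media Ltd → Ridgefield Textiles S.p.A. (R2): 82% × 34% × 57% × 19% = 3.019404% of Silverbay Shipping BV.
Chain via Orion Partners LP → Clearview Mining NL → Cobalt Trust (R2): 69% × 39% × 37% × 53% = 5.277051% of Silverbay Shipping BV.
Direct interest in Silverbay Shipping BV: 17%.
Aggregating (R3): 3.019404% + 5.277051% + 17% = 25.296455%.
25.296455% does not exceed the 80% threshold, so Kiran is not a related party to Silverbay Shipping BV.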